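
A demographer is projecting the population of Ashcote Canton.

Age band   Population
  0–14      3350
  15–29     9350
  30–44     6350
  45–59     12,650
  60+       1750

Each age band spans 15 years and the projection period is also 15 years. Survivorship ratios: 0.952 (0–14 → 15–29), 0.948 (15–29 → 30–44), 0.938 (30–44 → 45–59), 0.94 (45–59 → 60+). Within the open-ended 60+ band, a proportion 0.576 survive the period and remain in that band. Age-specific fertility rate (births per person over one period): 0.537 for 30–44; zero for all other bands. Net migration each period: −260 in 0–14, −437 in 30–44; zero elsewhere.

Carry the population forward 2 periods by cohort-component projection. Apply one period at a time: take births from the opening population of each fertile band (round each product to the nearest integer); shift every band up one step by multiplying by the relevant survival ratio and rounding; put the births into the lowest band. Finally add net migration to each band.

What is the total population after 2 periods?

30784

Period 1:
Births: 6350 × 0.537 = 3410
15–29: 3350 × 0.952 = 3189
30–44: 9350 × 0.948 = 8864
45–59: 6350 × 0.938 = 5956
60+: 12650 × 0.94 + 1750 × 0.576 = 11891 + 1008 = 12899
Net migration: 0–14 − 260 → 3150; 30–44 − 437 → 8427
Giving 3150 / 3189 / 8427 / 5956 / 12899.
Period 2:
Births: 8427 × 0.537 = 4525
15–29: 3150 × 0.952 = 2999
30–44: 3189 × 0.948 = 3023
45–59: 8427 × 0.938 = 7905
60+: 5956 × 0.94 + 12899 × 0.576 = 5599 + 7430 = 13029
Net migration: 0–14 − 260 → 4265; 30–44 − 437 → 2586
Giving 4265 / 2999 / 2586 / 7905 / 13029.
Total after period 2: 4265 + 2999 + 2586 + 7905 + 13029 = 30784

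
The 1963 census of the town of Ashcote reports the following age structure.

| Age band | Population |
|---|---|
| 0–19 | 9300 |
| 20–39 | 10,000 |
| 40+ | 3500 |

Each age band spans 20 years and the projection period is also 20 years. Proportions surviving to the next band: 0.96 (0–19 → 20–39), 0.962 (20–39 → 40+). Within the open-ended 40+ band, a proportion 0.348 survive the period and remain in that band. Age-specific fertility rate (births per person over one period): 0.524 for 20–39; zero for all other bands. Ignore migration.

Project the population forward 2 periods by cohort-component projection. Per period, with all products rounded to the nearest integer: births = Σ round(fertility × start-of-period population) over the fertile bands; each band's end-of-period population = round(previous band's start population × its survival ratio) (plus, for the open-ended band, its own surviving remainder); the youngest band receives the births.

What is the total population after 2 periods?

Period 1:
Births: 10000 * 0.524 = 5240
20–39: 9300 * 0.96 = 8928
40+: 10000 * 0.962 + 3500 * 0.348 = 9620 + 1218 = 10838
Population now: 0–19=5240, 20–39=8928, 40+=10838
Period 2:
Births: 8928 * 0.524 = 4678
20–39: 5240 * 0.96 = 5030
40+: 8928 * 0.962 + 10838 * 0.348 = 8589 + 3772 = 12361
Population now: 0–19=4678, 20–39=5030, 40+=12361
Total after period 2: 4678 + 5030 + 12361 = 22069

22069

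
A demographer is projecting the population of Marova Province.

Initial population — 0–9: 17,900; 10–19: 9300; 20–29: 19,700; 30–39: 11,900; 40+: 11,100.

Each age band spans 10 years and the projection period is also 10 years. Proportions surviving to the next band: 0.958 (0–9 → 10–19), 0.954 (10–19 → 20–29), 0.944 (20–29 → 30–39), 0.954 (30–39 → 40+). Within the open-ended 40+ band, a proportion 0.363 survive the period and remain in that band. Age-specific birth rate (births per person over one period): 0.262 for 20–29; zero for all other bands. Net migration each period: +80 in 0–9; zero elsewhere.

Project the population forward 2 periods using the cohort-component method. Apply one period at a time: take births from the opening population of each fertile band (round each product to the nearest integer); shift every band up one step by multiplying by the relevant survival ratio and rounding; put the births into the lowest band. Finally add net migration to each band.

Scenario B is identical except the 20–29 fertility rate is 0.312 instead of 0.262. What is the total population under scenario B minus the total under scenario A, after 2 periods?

Call the bands 1 to 5, youngest first.
— Period 1 —
Births: 19700 × 0.262 = 5161
Band 2: 17900 × 0.958 = 17148
Band 3: 9300 × 0.954 = 8872
Band 4: 19700 × 0.944 = 18597
Band 5: 11900 × 0.954 + 11100 × 0.363 = 11353 + 4029 = 15382
Net migration: Band 1 + 80 → 5241
End of period: [5241, 17148, 8872, 18597, 15382]
— Period 2 —
Births: 8872 × 0.262 = 2324
Band 2: 5241 × 0.958 = 5021
Band 3: 17148 × 0.954 = 16359
Band 4: 8872 × 0.944 = 8375
Band 5: 18597 × 0.954 + 15382 × 0.363 = 17742 + 5584 = 23326
Net migration: Band 1 + 80 → 2404
End of period: [2404, 5021, 16359, 8375, 23326]
Scenario A total after 2 periods: 55485
Scenario B projection —
— Period 1 —
Births: 19700 × 0.312 = 6146
Band 2: 17900 × 0.958 = 17148
Band 3: 9300 × 0.954 = 8872
Band 4: 19700 × 0.944 = 18597
Band 5: 11900 × 0.954 + 11100 × 0.363 = 11353 + 4029 = 15382
Net migration: Band 1 + 80 → 6226
End of period: [6226, 17148, 8872, 18597, 15382]
— Period 2 —
Births: 8872 × 0.312 = 2768
Band 2: 6226 × 0.958 = 5965
Band 3: 17148 × 0.954 = 16359
Band 4: 8872 × 0.944 = 8375
Band 5: 18597 × 0.954 + 15382 × 0.363 = 17742 + 5584 = 23326
Net migration: Band 1 + 80 → 2848
End of period: [2848, 5965, 16359, 8375, 23326]
Scenario B total after 2 periods: 56873
Difference B − A = 56873 − 55485 = 1388

1388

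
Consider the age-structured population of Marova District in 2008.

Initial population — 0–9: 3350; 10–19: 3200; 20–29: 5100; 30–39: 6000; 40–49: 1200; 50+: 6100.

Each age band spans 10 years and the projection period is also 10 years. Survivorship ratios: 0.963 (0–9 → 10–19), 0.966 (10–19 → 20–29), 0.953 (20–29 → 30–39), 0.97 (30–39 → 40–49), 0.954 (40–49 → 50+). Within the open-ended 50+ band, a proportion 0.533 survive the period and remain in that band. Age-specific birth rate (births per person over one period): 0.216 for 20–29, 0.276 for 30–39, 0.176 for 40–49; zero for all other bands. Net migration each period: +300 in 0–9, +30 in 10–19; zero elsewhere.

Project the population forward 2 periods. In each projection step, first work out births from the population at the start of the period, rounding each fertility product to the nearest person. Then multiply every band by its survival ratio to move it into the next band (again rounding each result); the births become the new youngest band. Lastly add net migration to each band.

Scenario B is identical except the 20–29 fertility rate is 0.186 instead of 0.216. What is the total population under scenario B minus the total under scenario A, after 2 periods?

-240

[period 1]
Births: 5100 × 0.216 = 1102 ; 6000 × 0.276 = 1656 ; 1200 × 0.176 = 211 → 2969
10–19: 3350 × 0.963 = 3226
20–29: 3200 × 0.966 = 3091
30–39: 5100 × 0.953 = 4860
40–49: 6000 × 0.97 = 5820
50+: 1200 × 0.954 + 6100 × 0.533 = 1145 + 3251 = 4396
Net migration: 0–9 + 300 → 3269; 10–19 + 30 → 3256
→ [3269, 3256, 3091, 4860, 5820, 4396]
[period 2]
Births: 3091 × 0.216 = 668 ; 4860 × 0.276 = 1341 ; 5820 × 0.176 = 1024 → 3033
10–19: 3269 × 0.963 = 3148
20–29: 3256 × 0.966 = 3145
30–39: 3091 × 0.953 = 2946
40–49: 4860 × 0.97 = 4714
50+: 5820 × 0.954 + 4396 × 0.533 = 5552 + 2343 = 7895
Net migration: 0–9 + 300 → 3333; 10–19 + 30 → 3178
→ [3333, 3178, 3145, 2946, 4714, 7895]
Scenario A total after 2 periods: 25211
Scenario B projection —
[period 1]
Births: 5100 × 0.186 = 949 ; 6000 × 0.276 = 1656 ; 1200 × 0.176 = 211 → 2816
10–19: 3350 × 0.963 = 3226
20–29: 3200 × 0.966 = 3091
30–39: 5100 × 0.953 = 4860
40–49: 6000 × 0.97 = 5820
50+: 1200 × 0.954 + 6100 × 0.533 = 1145 + 3251 = 4396
Net migration: 0–9 + 300 → 3116; 10–19 + 30 → 3256
→ [3116, 3256, 3091, 4860, 5820, 4396]
[period 2]
Births: 3091 × 0.186 = 575 ; 4860 × 0.276 = 1341 ; 5820 × 0.176 = 1024 → 2940
10–19: 3116 × 0.963 = 3001
20–29: 3256 × 0.966 = 3145
30–39: 3091 × 0.953 = 2946
40–49: 4860 × 0.97 = 4714
50+: 5820 × 0.954 + 4396 × 0.533 = 5552 + 2343 = 7895
Net migration: 0–9 + 300 → 3240; 10–19 + 30 → 3031
→ [3240, 3031, 3145, 2946, 4714, 7895]
Scenario B total after 2 periods: 24971
Difference B − A = 24971 − 25211 = -240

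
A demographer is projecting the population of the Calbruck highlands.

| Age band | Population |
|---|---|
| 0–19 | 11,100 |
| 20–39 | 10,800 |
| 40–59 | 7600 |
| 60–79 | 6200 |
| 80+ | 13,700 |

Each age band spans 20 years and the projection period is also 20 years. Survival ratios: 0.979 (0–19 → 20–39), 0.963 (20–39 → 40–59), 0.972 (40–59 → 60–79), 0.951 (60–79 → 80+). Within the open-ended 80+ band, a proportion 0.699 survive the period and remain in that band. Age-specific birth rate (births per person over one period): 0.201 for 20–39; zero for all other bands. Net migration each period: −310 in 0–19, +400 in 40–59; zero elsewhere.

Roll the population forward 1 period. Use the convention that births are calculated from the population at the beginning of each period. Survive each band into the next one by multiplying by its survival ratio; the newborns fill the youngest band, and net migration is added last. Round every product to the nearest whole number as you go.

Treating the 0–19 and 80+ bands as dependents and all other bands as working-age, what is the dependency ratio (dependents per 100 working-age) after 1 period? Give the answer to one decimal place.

59.7

[period 1]
Births: 10800 × 0.201 = 2171
20–39: 11100 × 0.979 = 10867
40–59: 10800 × 0.963 = 10400
60–79: 7600 × 0.972 = 7387
80+: 6200 × 0.951 + 13700 × 0.699 = 5896 + 9576 = 15472
Net migration: 0–19 − 310 → 1861; 40–59 + 400 → 10800
→ [1861, 10867, 10800, 7387, 15472]
Dependents (band 0–19 + band 80+) = 1861 + 15472 = 17333; working-age = 29054; ratio = 17333/29054 × 100 = 59.7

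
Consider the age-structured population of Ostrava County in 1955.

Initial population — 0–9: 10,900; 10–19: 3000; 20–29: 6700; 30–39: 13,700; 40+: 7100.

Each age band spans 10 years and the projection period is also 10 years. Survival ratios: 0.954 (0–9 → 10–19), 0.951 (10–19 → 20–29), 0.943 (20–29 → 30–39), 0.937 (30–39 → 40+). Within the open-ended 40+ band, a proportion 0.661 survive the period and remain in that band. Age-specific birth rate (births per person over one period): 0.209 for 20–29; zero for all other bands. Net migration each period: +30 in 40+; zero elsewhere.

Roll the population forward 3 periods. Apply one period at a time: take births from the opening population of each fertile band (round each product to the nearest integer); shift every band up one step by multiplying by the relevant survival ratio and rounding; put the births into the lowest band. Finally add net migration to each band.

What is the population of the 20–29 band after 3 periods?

Period 1:
Births: 6700 * 0.209 = 1400
10–19: 10900 * 0.954 = 10399
20–29: 3000 * 0.951 = 2853
30–39: 6700 * 0.943 = 6318
40+: 13700 * 0.937 + 7100 * 0.661 = 12837 + 4693 = 17530
Net migration: 40+ + 30 → 17560
Giving 1400 / 10399 / 2853 / 6318 / 17560.
Period 2:
Births: 2853 * 0.209 = 596
10–19: 1400 * 0.954 = 1336
20–29: 10399 * 0.951 = 9889
30–39: 2853 * 0.943 = 2690
40+: 6318 * 0.937 + 17560 * 0.661 = 5920 + 11607 = 17527
Net migration: 40+ + 30 → 17557
Giving 596 / 1336 / 9889 / 2690 / 17557.
Period 3:
Births: 9889 * 0.209 = 2067
10–19: 596 * 0.954 = 569
20–29: 1336 * 0.951 = 1271
30–39: 9889 * 0.943 = 9325
40+: 2690 * 0.937 + 17557 * 0.661 = 2521 + 11605 = 14126
Net migration: 40+ + 30 → 14156
Giving 2067 / 569 / 1271 / 9325 / 14156.

1271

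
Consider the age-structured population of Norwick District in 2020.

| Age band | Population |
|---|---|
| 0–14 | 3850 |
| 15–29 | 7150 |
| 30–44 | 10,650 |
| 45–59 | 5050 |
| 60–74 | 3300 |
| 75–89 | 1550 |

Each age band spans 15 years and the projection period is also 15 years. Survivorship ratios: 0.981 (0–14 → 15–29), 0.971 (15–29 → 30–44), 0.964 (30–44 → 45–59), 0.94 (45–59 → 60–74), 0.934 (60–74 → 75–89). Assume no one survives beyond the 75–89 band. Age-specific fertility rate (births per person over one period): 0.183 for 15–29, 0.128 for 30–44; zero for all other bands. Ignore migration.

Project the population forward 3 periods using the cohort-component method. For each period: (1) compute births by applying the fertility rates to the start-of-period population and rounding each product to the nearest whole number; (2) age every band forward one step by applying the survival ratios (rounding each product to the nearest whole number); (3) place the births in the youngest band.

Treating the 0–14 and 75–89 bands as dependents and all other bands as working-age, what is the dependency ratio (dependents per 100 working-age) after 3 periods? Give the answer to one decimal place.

71.6

Period 1:
Births: 7150 * 0.183 = 1308 ; 10650 * 0.128 = 1363 → 2671
15–29: 3850 * 0.981 = 3777
30–44: 7150 * 0.971 = 6943
45–59: 10650 * 0.964 = 10267
60–74: 5050 * 0.94 = 4747
75–89: 3300 * 0.934 = 3082
End of period: [2671, 3777, 6943, 10267, 4747, 3082]
Period 2:
Births: 3777 * 0.183 = 691 ; 6943 * 0.128 = 889 → 1580
15–29: 2671 * 0.981 = 2620
30–44: 3777 * 0.971 = 3667
45–59: 6943 * 0.964 = 6693
60–74: 10267 * 0.94 = 9651
75–89: 4747 * 0.934 = 4434
End of period: [1580, 2620, 3667, 6693, 9651, 4434]
Period 3:
Births: 2620 * 0.183 = 479 ; 3667 * 0.128 = 469 → 948
15–29: 1580 * 0.981 = 1550
30–44: 2620 * 0.971 = 2544
45–59: 3667 * 0.964 = 3535
60–74: 6693 * 0.94 = 6291
75–89: 9651 * 0.934 = 9014
End of period: [948, 1550, 2544, 3535, 6291, 9014]
Dependents (band 0–14 + band 75–89) = 948 + 9014 = 9962; working-age = 13920; ratio = 9962/13920 × 100 = 71.6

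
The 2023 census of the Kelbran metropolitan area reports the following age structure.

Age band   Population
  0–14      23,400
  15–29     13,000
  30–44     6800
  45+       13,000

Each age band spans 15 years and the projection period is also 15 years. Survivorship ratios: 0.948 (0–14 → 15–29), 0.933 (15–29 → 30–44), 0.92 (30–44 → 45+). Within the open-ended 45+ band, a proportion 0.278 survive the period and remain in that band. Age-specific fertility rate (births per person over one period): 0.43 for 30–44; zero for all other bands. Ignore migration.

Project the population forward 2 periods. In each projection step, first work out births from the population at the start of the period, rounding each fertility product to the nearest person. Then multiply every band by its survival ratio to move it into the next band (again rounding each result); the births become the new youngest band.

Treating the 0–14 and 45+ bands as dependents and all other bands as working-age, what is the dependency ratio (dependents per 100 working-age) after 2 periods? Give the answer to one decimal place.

81.5

(Groups numbered youngest = 1 to oldest = 4.)
— Period 1 —
Births: 6800 × 0.43 = 2924
Group 2: 23400 × 0.948 = 22183
Group 3: 13000 × 0.933 = 12129
Group 4: 6800 × 0.92 + 13000 × 0.278 = 6256 + 3614 = 9870
Population now: 0–14=2924, 15–29=22183, 30–44=12129, 45+=9870
— Period 2 —
Births: 12129 × 0.43 = 5215
Group 2: 2924 × 0.948 = 2772
Group 3: 22183 × 0.933 = 20697
Group 4: 12129 × 0.92 + 9870 × 0.278 = 11159 + 2744 = 13903
Population now: 0–14=5215, 15–29=2772, 30–44=20697, 45+=13903
Dependents (band 0–14 + band 45+) = 5215 + 13903 = 19118; working-age = 23469; ratio = 19118/23469 × 100 = 81.5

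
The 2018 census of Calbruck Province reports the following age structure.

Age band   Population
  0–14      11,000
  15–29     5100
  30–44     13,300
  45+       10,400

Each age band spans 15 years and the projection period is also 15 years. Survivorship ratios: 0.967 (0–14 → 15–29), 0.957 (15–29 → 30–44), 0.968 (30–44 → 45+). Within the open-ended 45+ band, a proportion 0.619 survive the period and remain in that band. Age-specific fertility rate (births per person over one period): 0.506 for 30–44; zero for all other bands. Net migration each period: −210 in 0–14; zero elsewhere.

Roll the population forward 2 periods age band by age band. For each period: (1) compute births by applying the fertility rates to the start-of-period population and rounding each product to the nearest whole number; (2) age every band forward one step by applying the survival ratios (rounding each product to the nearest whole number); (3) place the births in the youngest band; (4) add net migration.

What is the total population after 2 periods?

Period 1:
Births: 13300 * 0.506 = 6730
15–29: 11000 * 0.967 = 10637
30–44: 5100 * 0.957 = 4881
45+: 13300 * 0.968 + 10400 * 0.619 = 12874 + 6438 = 19312
Net migration: 0–14 − 210 → 6520
Population now: 0–14=6520, 15–29=10637, 30–44=4881, 45+=19312
Period 2:
Births: 4881 * 0.506 = 2470
15–29: 6520 * 0.967 = 6305
30–44: 10637 * 0.957 = 10180
45+: 4881 * 0.968 + 19312 * 0.619 = 4725 + 11954 = 16679
Net migration: 0–14 − 210 → 2260
Population now: 0–14=2260, 15–29=6305, 30–44=10180, 45+=16679
Total after period 2: 2260 + 6305 + 10180 + 16679 = 35424

35424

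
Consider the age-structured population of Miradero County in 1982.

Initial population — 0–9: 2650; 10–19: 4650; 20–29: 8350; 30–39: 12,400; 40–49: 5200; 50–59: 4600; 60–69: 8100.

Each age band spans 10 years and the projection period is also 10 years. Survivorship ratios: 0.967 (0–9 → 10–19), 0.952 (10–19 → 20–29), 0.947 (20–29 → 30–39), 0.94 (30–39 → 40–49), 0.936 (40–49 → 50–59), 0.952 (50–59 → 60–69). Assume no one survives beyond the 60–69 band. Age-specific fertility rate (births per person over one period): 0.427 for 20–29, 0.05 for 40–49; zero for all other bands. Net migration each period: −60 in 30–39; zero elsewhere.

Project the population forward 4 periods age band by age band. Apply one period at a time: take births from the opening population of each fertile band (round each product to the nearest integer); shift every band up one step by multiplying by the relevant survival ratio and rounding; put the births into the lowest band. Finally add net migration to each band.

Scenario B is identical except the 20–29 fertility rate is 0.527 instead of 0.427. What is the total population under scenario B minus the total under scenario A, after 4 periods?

Call the groups 1 to 7, youngest first.
After projecting period 1:
Births: 8350 × 0.427 = 3565  |  5200 × 0.05 = 260 → 3825
Group 2: 2650 × 0.967 = 2563
Group 3: 4650 × 0.952 = 4427
Group 4: 8350 × 0.947 = 7907
Group 5: 12400 × 0.94 = 11656
Group 6: 5200 × 0.936 = 4867
Group 7: 4600 × 0.952 = 4379
Net migration: Group 4 − 60 → 7847
Population now: 0–9=3825, 10–19=2563, 20–29=4427, 30–39=7847, 40–49=11656, 50–59=4867, 60–69=4379
After projecting period 2:
Births: 4427 × 0.427 = 1890  |  11656 × 0.05 = 583 → 2473
Group 2: 3825 × 0.967 = 3699
Group 3: 2563 × 0.952 = 2440
Group 4: 4427 × 0.947 = 4192
Group 5: 7847 × 0.94 = 7376
Group 6: 11656 × 0.936 = 10910
Group 7: 4867 × 0.952 = 4633
Net migration: Group 4 − 60 → 4132
Population now: 0–9=2473, 10–19=3699, 20–29=2440, 30–39=4132, 40–49=7376, 50–59=10910, 60–69=4633
After projecting period 3:
Births: 2440 × 0.427 = 1042  |  7376 × 0.05 = 369 → 1411
Group 2: 2473 × 0.967 = 2391
Group 3: 3699 × 0.952 = 3521
Group 4: 2440 × 0.947 = 2311
Group 5: 4132 × 0.94 = 3884
Group 6: 7376 × 0.936 = 6904
Group 7: 10910 × 0.952 = 10386
Net migration: Group 4 − 60 → 2251
Population now: 0–9=1411, 10–19=2391, 20–29=3521, 30–39=2251, 40–49=3884, 50–59=6904, 60–69=10386
After projecting period 4:
Births: 3521 × 0.427 = 1503  |  3884 × 0.05 = 194 → 1697
Group 2: 1411 × 0.967 = 1364
Group 3: 2391 × 0.952 = 2276
Group 4: 3521 × 0.947 = 3334
Group 5: 2251 × 0.94 = 2116
Group 6: 3884 × 0.936 = 3635
Group 7: 6904 × 0.952 = 6573
Net migration: Group 4 − 60 → 3274
Population now: 0–9=1697, 10–19=1364, 20–29=2276, 30–39=3274, 40–49=2116, 50–59=3635, 60–69=6573
Scenario A total after 4 periods: 20935
Scenario B projection —
After projecting period 1:
Births: 8350 × 0.527 = 4400  |  5200 × 0.05 = 260 → 4660
Group 2: 2650 × 0.967 = 2563
Group 3: 4650 × 0.952 = 4427
Group 4: 8350 × 0.947 = 7907
Group 5: 12400 × 0.94 = 11656
Group 6: 5200 × 0.936 = 4867
Group 7: 4600 × 0.952 = 4379
Net migration: Group 4 − 60 → 7847
Population now: 0–9=4660, 10–19=2563, 20–29=4427, 30–39=7847, 40–49=11656, 50–59=4867, 60–69=4379
After projecting period 2:
Births: 4427 × 0.527 = 2333  |  11656 × 0.05 = 583 → 2916
Group 2: 4660 × 0.967 = 4506
Group 3: 2563 × 0.952 = 2440
Group 4: 4427 × 0.947 = 4192
Group 5: 7847 × 0.94 = 7376
Group 6: 11656 × 0.936 = 10910
Group 7: 4867 × 0.952 = 4633
Net migration: Group 4 − 60 → 4132
Population now: 0–9=2916, 10–19=4506, 20–29=2440, 30–39=4132, 40–49=7376, 50–59=10910, 60–69=4633
After projecting period 3:
Births: 2440 × 0.527 = 1286  |  7376 × 0.05 = 369 → 1655
Group 2: 2916 × 0.967 = 2820
Group 3: 4506 × 0.952 = 4290
Group 4: 2440 × 0.947 = 2311
Group 5: 4132 × 0.94 = 3884
Group 6: 7376 × 0.936 = 6904
Group 7: 10910 × 0.952 = 10386
Net migration: Group 4 − 60 → 2251
Population now: 0–9=1655, 10–19=2820, 20–29=4290, 30–39=2251, 40–49=3884, 50–59=6904, 60–69=10386
After projecting period 4:
Births: 4290 × 0.527 = 2261  |  3884 × 0.05 = 194 → 2455
Group 2: 1655 × 0.967 = 1600
Group 3: 2820 × 0.952 = 2685
Group 4: 4290 × 0.947 = 4063
Group 5: 2251 × 0.94 = 2116
Group 6: 3884 × 0.936 = 3635
Group 7: 6904 × 0.952 = 6573
Net migration: Group 4 − 60 → 4003
Population now: 0–9=2455, 10–19=1600, 20–29=2685, 30–39=4003, 40–49=2116, 50–59=3635, 60–69=6573
Scenario B total after 4 periods: 23067
Difference B − A = 23067 − 20935 = 2132

2132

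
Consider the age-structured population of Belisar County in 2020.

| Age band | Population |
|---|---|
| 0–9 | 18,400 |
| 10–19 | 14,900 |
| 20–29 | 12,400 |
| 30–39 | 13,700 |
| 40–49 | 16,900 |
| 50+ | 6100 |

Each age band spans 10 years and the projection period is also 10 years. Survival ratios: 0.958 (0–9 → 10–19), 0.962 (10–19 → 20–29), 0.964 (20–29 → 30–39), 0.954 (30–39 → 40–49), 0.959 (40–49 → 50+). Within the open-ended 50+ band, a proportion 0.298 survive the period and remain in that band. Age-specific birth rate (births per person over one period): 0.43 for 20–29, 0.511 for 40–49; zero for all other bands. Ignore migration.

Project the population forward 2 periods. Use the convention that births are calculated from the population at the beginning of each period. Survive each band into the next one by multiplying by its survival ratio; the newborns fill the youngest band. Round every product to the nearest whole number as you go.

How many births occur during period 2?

12843

Period 1:
Births: 12400 × 0.43 = 5332  |  16900 × 0.511 = 8636 → total 13968
10–19: 18400 × 0.958 = 17627
20–29: 14900 × 0.962 = 14334
30–39: 12400 × 0.964 = 11954
40–49: 13700 × 0.954 = 13070
50+: 16900 × 0.959 + 6100 × 0.298 = 16207 + 1818 = 18025
→ [13968, 17627, 14334, 11954, 13070, 18025]
Period 2:
Births: 14334 × 0.43 = 6164  |  13070 × 0.511 = 6679 → total 12843
10–19: 13968 × 0.958 = 13381
20–29: 17627 × 0.962 = 16957
30–39: 14334 × 0.964 = 13818
40–49: 11954 × 0.954 = 11404
50+: 13070 × 0.959 + 18025 × 0.298 = 12534 + 5371 = 17905
→ [12843, 13381, 16957, 13818, 11404, 17905]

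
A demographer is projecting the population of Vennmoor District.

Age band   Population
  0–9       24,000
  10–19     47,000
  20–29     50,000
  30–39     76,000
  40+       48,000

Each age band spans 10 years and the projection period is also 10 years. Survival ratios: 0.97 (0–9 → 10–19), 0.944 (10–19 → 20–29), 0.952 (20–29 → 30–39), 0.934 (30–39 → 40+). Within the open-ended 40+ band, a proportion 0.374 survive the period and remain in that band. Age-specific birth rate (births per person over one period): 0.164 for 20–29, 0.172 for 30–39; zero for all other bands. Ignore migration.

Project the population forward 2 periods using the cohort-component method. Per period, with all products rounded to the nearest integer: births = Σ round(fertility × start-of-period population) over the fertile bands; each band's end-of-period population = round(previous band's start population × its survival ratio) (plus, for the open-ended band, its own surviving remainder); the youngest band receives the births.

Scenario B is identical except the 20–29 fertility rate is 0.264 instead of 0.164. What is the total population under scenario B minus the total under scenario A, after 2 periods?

Call the bands 1 to 5, youngest first.
After projecting period 1:
Births: 50000 × 0.164 = 8200  |  76000 × 0.172 = 13072 ⇒ total 21272
Band 2: 24000 × 0.97 = 23280
Band 3: 47000 × 0.944 = 44368
Band 4: 50000 × 0.952 = 47600
Band 5: 76000 × 0.934 + 48000 × 0.374 = 70984 + 17952 = 88936
Population now: 0–9=21272, 10–19=23280, 20–29=44368, 30–39=47600, 40+=88936
After projecting period 2:
Births: 44368 × 0.164 = 7276  |  47600 × 0.172 = 8187 ⇒ total 15463
Band 2: 21272 × 0.97 = 20634
Band 3: 23280 × 0.944 = 21976
Band 4: 44368 × 0.952 = 42238
Band 5: 47600 × 0.934 + 88936 × 0.374 = 44458 + 33262 = 77720
Population now: 0–9=15463, 10–19=20634, 20–29=21976, 30–39=42238, 40+=77720
Scenario A total after 2 periods: 178031
Scenario B projection —
After projecting period 1:
Births: 50000 × 0.264 = 13200  |  76000 × 0.172 = 13072 ⇒ total 26272
Band 2: 24000 × 0.97 = 23280
Band 3: 47000 × 0.944 = 44368
Band 4: 50000 × 0.952 = 47600
Band 5: 76000 × 0.934 + 48000 × 0.374 = 70984 + 17952 = 88936
Population now: 0–9=26272, 10–19=23280, 20–29=44368, 30–39=47600, 40+=88936
After projecting period 2:
Births: 44368 × 0.264 = 11713  |  47600 × 0.172 = 8187 ⇒ total 19900
Band 2: 26272 × 0.97 = 25484
Band 3: 23280 × 0.944 = 21976
Band 4: 44368 × 0.952 = 42238
Band 5: 47600 × 0.934 + 88936 × 0.374 = 44458 + 33262 = 77720
Population now: 0–9=19900, 10–19=25484, 20–29=21976, 30–39=42238, 40+=77720
Scenario B total after 2 periods: 187318
Difference B − A = 187318 − 178031 = 9287

9287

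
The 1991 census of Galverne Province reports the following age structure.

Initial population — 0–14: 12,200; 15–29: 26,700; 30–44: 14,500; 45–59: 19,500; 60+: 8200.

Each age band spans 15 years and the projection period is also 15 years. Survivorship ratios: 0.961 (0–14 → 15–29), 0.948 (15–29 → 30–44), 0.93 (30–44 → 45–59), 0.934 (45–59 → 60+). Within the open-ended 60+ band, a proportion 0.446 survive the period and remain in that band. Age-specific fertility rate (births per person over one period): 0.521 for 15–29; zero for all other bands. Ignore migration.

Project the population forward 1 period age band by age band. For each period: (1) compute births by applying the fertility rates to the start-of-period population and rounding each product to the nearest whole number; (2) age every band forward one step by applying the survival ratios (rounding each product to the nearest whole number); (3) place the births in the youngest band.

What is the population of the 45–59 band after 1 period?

[period 1]
Births: 26700 × 0.521 = 13911
15–29: 12200 × 0.961 = 11724
30–44: 26700 × 0.948 = 25312
45–59: 14500 × 0.93 = 13485
60+: 19500 × 0.934 + 8200 × 0.446 = 18213 + 3657 = 21870
Population now: 0–14=13911, 15–29=11724, 30–44=25312, 45–59=13485, 60+=21870

13485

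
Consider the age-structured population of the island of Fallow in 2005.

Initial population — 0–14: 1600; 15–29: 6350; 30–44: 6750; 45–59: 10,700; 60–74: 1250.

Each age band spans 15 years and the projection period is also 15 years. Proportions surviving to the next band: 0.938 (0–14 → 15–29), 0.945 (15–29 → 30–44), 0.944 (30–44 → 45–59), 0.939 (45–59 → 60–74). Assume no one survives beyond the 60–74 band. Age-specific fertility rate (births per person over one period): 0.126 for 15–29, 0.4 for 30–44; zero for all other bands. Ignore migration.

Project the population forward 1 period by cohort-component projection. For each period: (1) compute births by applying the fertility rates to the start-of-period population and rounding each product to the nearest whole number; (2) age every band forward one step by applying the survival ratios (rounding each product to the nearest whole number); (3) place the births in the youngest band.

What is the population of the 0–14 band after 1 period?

— Period 1 —
Births: 6350 * 0.126 = 800 ; 6750 * 0.4 = 2700 → total 3500
15–29: 1600 * 0.938 = 1501
30–44: 6350 * 0.945 = 6001
45–59: 6750 * 0.944 = 6372
60–74: 10700 * 0.939 = 10047
→ [3500, 1501, 6001, 6372, 10047]

3500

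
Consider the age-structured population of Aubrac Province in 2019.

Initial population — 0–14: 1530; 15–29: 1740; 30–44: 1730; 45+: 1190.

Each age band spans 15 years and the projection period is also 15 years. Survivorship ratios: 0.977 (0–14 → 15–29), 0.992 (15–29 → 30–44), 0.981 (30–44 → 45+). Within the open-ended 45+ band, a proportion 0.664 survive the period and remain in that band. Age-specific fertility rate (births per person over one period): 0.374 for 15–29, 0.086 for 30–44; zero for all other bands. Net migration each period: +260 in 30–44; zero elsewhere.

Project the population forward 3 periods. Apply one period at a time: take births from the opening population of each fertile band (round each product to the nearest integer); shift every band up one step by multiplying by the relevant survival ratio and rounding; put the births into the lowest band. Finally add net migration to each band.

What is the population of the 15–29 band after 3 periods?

713

Let band 1 be 0–14 through band 4 = 45+.
After projecting period 1:
Births: 1740 * 0.374 = 651, 1730 * 0.086 = 149 → total 800
Band 2: 1530 * 0.977 = 1495
Band 3: 1740 * 0.992 = 1726
Band 4: 1730 * 0.981 + 1190 * 0.664 = 1697 + 790 = 2487
Net migration: Band 3 + 260 → 1986
Population now: 0–14=800, 15–29=1495, 30–44=1986, 45+=2487
After projecting period 2:
Births: 1495 * 0.374 = 559, 1986 * 0.086 = 171 → total 730
Band 2: 800 * 0.977 = 782
Band 3: 1495 * 0.992 = 1483
Band 4: 1986 * 0.981 + 2487 * 0.664 = 1948 + 1651 = 3599
Net migration: Band 3 + 260 → 1743
Population now: 0–14=730, 15–29=782, 30–44=1743, 45+=3599
After projecting period 3:
Births: 782 * 0.374 = 292, 1743 * 0.086 = 150 → total 442
Band 2: 730 * 0.977 = 713
Band 3: 782 * 0.992 = 776
Band 4: 1743 * 0.981 + 3599 * 0.664 = 1710 + 2390 = 4100
Net migration: Band 3 + 260 → 1036
Population now: 0–14=442, 15–29=713, 30–44=1036, 45+=4100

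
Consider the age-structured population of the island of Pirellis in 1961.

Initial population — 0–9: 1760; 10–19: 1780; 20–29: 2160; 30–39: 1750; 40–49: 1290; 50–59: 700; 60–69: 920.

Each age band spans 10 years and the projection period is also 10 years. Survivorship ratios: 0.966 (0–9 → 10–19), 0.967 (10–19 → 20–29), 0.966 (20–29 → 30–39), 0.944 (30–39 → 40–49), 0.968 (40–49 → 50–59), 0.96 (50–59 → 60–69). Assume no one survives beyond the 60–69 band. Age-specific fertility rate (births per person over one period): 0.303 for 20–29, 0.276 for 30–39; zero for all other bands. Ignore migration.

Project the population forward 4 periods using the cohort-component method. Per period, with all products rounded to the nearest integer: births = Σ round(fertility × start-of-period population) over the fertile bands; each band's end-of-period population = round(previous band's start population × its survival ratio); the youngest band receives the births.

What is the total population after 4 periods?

8584

Period 1:
Births: 2160 × 0.303 = 654  |  1750 × 0.276 = 483 → total 1137
10–19: 1760 × 0.966 = 1700
20–29: 1780 × 0.967 = 1721
30–39: 2160 × 0.966 = 2087
40–49: 1750 × 0.944 = 1652
50–59: 1290 × 0.968 = 1249
60–69: 700 × 0.96 = 672
→ [1137, 1700, 1721, 2087, 1652, 1249, 672]
Period 2:
Births: 1721 × 0.303 = 521  |  2087 × 0.276 = 576 → total 1097
10–19: 1137 × 0.966 = 1098
20–29: 1700 × 0.967 = 1644
30–39: 1721 × 0.966 = 1662
40–49: 2087 × 0.944 = 1970
50–59: 1652 × 0.968 = 1599
60–69: 1249 × 0.96 = 1199
→ [1097, 1098, 1644, 1662, 1970, 1599, 1199]
Period 3:
Births: 1644 × 0.303 = 498  |  1662 × 0.276 = 459 → total 957
10–19: 1097 × 0.966 = 1060
20–29: 1098 × 0.967 = 1062
30–39: 1644 × 0.966 = 1588
40–49: 1662 × 0.944 = 1569
50–59: 1970 × 0.968 = 1907
60–69: 1599 × 0.96 = 1535
→ [957, 1060, 1062, 1588, 1569, 1907, 1535]
Period 4:
Births: 1062 × 0.303 = 322  |  1588 × 0.276 = 438 → total 760
10–19: 957 × 0.966 = 924
20–29: 1060 × 0.967 = 1025
30–39: 1062 × 0.966 = 1026
40–49: 1588 × 0.944 = 1499
50–59: 1569 × 0.968 = 1519
60–69: 1907 × 0.96 = 1831
→ [760, 924, 1025, 1026, 1499, 1519, 1831]
Total after period 4: 760 + 924 + 1025 + 1026 + 1499 + 1519 + 1831 = 8584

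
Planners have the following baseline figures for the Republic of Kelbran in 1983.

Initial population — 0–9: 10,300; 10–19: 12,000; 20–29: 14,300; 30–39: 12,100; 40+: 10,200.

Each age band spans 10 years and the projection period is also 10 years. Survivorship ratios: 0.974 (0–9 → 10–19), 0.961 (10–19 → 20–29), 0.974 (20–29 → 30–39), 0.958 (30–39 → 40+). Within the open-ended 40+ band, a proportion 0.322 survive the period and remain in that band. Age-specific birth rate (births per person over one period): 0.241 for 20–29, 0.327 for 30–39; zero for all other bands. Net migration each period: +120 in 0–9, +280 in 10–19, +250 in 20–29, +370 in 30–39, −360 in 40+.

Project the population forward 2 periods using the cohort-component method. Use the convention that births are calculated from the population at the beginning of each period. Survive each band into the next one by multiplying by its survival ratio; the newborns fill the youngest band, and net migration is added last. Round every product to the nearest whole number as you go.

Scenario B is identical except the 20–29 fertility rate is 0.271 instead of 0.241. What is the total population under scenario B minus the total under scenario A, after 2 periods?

772

[period 1]
Births: 14300 × 0.241 = 3446, 12100 × 0.327 = 3957 → total 7403
10–19: 10300 × 0.974 = 10032
20–29: 12000 × 0.961 = 11532
30–39: 14300 × 0.974 = 13928
40+: 12100 × 0.958 + 10200 × 0.322 = 11592 + 3284 = 14876
Net migration: 0–9 + 120 → 7523; 10–19 + 280 → 10312; 20–29 + 250 → 11782; 30–39 + 370 → 14298; 40+ − 360 → 14516
End of period: [7523, 10312, 11782, 14298, 14516]
[period 2]
Births: 11782 × 0.241 = 2839, 14298 × 0.327 = 4675 → total 7514
10–19: 7523 × 0.974 = 7327
20–29: 10312 × 0.961 = 9910
30–39: 11782 × 0.974 = 11476
40+: 14298 × 0.958 + 14516 × 0.322 = 13697 + 4674 = 18371
Net migration: 0–9 + 120 → 7634; 10–19 + 280 → 7607; 20–29 + 250 → 10160; 30–39 + 370 → 11846; 40+ − 360 → 18011
End of period: [7634, 7607, 10160, 11846, 18011]
Scenario A total after 2 periods: 55258
Scenario B projection —
[period 1]
Births: 14300 × 0.271 = 3875, 12100 × 0.327 = 3957 → total 7832
10–19: 10300 × 0.974 = 10032
20–29: 12000 × 0.961 = 11532
30–39: 14300 × 0.974 = 13928
40+: 12100 × 0.958 + 10200 × 0.322 = 11592 + 3284 = 14876
Net migration: 0–9 + 120 → 7952; 10–19 + 280 → 10312; 20–29 + 250 → 11782; 30–39 + 370 → 14298; 40+ − 360 → 14516
End of period: [7952, 10312, 11782, 14298, 14516]
[period 2]
Births: 11782 × 0.271 = 3193, 14298 × 0.327 = 4675 → total 7868
10–19: 7952 × 0.974 = 7745
20–29: 10312 × 0.961 = 9910
30–39: 11782 × 0.974 = 11476
40+: 14298 × 0.958 + 14516 × 0.322 = 13697 + 4674 = 18371
Net migration: 0–9 + 120 → 7988; 10–19 + 280 → 8025; 20–29 + 250 → 10160; 30–39 + 370 → 11846; 40+ − 360 → 18011
End of period: [7988, 8025, 10160, 11846, 18011]
Scenario B total after 2 periods: 56030
Difference B − A = 56030 − 55258 = 772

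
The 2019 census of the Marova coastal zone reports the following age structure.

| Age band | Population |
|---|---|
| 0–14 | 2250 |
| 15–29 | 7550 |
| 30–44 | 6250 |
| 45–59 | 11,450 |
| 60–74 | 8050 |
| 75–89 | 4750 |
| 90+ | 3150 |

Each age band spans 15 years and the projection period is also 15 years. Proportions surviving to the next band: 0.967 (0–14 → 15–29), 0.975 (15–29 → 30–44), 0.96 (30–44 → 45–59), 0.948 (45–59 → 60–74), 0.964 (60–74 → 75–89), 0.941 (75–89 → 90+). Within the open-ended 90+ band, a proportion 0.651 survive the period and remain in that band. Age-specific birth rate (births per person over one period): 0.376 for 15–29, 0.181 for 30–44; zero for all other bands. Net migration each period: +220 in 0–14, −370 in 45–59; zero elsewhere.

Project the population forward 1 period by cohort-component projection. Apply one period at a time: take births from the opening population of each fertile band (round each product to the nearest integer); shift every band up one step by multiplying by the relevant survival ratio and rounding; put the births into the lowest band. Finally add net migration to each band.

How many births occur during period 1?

Period 1.
Births: 7550 × 0.376 = 2839 ; 6250 × 0.181 = 1131 → total 3970
15–29: 2250 × 0.967 = 2176
30–44: 7550 × 0.975 = 7361
45–59: 6250 × 0.96 = 6000
60–74: 11450 × 0.948 = 10855
75–89: 8050 × 0.964 = 7760
90+: 4750 × 0.941 + 3150 × 0.651 = 4470 + 2051 = 6521
Net migration: 0–14 + 220 → 4190; 45–59 − 370 → 5630
Giving 4190 / 2176 / 7361 / 5630 / 10855 / 7760 / 6521.

3970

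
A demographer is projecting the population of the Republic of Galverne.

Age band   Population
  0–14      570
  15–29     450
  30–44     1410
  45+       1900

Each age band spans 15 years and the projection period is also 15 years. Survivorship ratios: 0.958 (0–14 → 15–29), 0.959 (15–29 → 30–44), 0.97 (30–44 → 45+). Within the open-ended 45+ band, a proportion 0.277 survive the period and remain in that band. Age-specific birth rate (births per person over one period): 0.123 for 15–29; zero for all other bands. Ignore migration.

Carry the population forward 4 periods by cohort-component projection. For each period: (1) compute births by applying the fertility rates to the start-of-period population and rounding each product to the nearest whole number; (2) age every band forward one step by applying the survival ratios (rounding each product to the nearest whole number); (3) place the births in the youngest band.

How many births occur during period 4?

8

Let group 1 be 0–14 through group 4 = 45+.
— Period 1 —
Births: 450 × 0.123 = 55
Group 2: 570 × 0.958 = 546
Group 3: 450 × 0.959 = 432
Group 4: 1410 × 0.97 + 1900 × 0.277 = 1368 + 526 = 1894
Giving 55 / 546 / 432 / 1894.
— Period 2 —
Births: 546 × 0.123 = 67
Group 2: 55 × 0.958 = 53
Group 3: 546 × 0.959 = 524
Group 4: 432 × 0.97 + 1894 × 0.277 = 419 + 525 = 944
Giving 67 / 53 / 524 / 944.
— Period 3 —
Births: 53 × 0.123 = 7
Group 2: 67 × 0.958 = 64
Group 3: 53 × 0.959 = 51
Group 4: 524 × 0.97 + 944 × 0.277 = 508 + 261 = 769
Giving 7 / 64 / 51 / 769.
— Period 4 —
Births: 64 × 0.123 = 8
Group 2: 7 × 0.958 = 7
Group 3: 64 × 0.959 = 61
Group 4: 51 × 0.97 + 769 × 0.277 = 49 + 213 = 262
Giving 8 / 7 / 61 / 262.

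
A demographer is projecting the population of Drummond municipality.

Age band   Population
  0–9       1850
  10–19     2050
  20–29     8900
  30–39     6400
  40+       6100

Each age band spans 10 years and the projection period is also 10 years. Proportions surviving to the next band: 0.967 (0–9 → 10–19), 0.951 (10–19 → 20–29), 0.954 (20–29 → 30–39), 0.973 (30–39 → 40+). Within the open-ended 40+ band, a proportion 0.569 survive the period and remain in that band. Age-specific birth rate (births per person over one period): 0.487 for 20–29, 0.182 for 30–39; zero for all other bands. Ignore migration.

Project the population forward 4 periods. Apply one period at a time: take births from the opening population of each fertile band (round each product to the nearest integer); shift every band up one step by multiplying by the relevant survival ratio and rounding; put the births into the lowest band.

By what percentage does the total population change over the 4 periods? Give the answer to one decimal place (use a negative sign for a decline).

-28.6

Let band 1 be 0–9 through band 5 = 40+.
Period 1.
Births: 8900 × 0.487 = 4334  |  6400 × 0.182 = 1165 — total 5499
Band 2: 1850 × 0.967 = 1789
Band 3: 2050 × 0.951 = 1950
Band 4: 8900 × 0.954 = 8491
Band 5: 6400 × 0.973 + 6100 × 0.569 = 6227 + 3471 = 9698
→ [5499, 1789, 1950, 8491, 9698]
Period 2.
Births: 1950 × 0.487 = 950  |  8491 × 0.182 = 1545 — total 2495
Band 2: 5499 × 0.967 = 5318
Band 3: 1789 × 0.951 = 1701
Band 4: 1950 × 0.954 = 1860
Band 5: 8491 × 0.973 + 9698 × 0.569 = 8262 + 5518 = 13780
→ [2495, 5318, 1701, 1860, 13780]
Period 3.
Births: 1701 × 0.487 = 828  |  1860 × 0.182 = 339 — total 1167
Band 2: 2495 × 0.967 = 2413
Band 3: 5318 × 0.951 = 5057
Band 4: 1701 × 0.954 = 1623
Band 5: 1860 × 0.973 + 13780 × 0.569 = 1810 + 7841 = 9651
→ [1167, 2413, 5057, 1623, 9651]
Period 4.
Births: 5057 × 0.487 = 2463  |  1623 × 0.182 = 295 — total 2758
Band 2: 1167 × 0.967 = 1128
Band 3: 2413 × 0.951 = 2295
Band 4: 5057 × 0.954 = 4824
Band 5: 1623 × 0.973 + 9651 × 0.569 = 1579 + 5491 = 7070
→ [2758, 1128, 2295, 4824, 7070]
Total: 25300 → 18075; change = -7225; percentage change = -28.6%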